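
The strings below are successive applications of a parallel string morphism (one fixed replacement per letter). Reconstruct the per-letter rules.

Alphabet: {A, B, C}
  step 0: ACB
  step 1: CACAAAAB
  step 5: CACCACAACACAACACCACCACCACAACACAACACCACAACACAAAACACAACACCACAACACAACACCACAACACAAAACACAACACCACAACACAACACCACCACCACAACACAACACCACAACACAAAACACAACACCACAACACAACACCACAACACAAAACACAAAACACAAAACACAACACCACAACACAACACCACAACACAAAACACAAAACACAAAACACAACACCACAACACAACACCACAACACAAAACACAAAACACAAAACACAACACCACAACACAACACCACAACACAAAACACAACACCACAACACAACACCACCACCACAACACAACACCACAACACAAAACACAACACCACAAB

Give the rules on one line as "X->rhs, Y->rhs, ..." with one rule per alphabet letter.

A->CAC, B->AAB, C->AA

  step 0 ⇒ step 1: ACB ⇒ CAC·AA·AAB
    A ↦ CAC
    B ↦ AAB
    C ↦ AA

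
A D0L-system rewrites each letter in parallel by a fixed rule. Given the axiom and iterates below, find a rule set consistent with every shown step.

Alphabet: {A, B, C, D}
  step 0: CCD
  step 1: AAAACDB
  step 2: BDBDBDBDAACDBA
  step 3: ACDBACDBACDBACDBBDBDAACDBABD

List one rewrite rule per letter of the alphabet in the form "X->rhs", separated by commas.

A->BD, B->A, C->AA, D->CDB

  step 2 ⇒ step 3: BDBDBDBDAACDBA ⇒ A·CDB·A·CDB·A·CDB·A·CDB·BD·BD·AA·CDB·A·BD
    A ↦ BD
    B ↦ A
    C ↦ AA
    D ↦ CDB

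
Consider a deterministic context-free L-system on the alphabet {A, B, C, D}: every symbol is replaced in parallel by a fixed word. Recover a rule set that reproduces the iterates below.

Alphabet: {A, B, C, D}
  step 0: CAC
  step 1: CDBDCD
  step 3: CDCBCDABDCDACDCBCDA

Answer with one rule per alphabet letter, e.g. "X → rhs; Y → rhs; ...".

  step 0 ⇒ step 1: CAC ⇒ CD·BD·CD
    A ↦ BD
    C ↦ CD
    B ↦ A  (constrained at step 1)
    D ↦ CB  (constrained at step 1)

A->BD, B->A, C->CD, D->CB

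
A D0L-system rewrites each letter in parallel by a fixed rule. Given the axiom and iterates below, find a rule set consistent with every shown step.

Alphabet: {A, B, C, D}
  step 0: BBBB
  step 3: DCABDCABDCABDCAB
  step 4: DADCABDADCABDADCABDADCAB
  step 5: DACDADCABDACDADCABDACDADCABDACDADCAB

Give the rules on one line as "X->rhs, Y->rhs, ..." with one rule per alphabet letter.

  step 4 ⇒ step 5: DADCABDADCABDADCABDADCAB ⇒ DA·C·DA·D·C·AB·DA·C·DA·D·C·AB·DA·C·DA·D·C·AB·DA·C·DA·D·C·AB
    A ↦ C
    B ↦ AB
    C ↦ D
    D ↦ DA

A->C, B->AB, C->D, D->DA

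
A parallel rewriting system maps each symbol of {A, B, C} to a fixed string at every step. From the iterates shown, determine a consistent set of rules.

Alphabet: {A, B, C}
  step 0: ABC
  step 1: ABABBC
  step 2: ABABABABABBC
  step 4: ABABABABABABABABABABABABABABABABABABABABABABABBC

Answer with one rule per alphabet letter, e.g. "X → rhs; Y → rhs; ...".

  step 1 ⇒ step 2: ABABBC ⇒ AB·AB·AB·AB·AB·BC
    A ↦ AB
    B ↦ AB
    C ↦ BC

A->AB, B->AB, C->BC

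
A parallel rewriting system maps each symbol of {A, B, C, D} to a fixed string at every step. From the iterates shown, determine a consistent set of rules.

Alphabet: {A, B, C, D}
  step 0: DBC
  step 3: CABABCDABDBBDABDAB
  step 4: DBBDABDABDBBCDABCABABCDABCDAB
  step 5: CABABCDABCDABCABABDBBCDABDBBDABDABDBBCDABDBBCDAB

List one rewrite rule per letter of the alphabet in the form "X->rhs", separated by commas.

  step 4 ⇒ step 5: DBBDABDABDBBCDABCABABCDABCDAB ⇒ C·AB·AB·C·D·AB·C·D·AB·C·AB·AB·DBB·C·D·AB·DBB·D·AB·D·AB·DBB·C·D·AB·DBB·C·D·AB
    A ↦ D
    B ↦ AB
    C ↦ DBB
    D ↦ C

A->D, B->AB, C->DBB, D->C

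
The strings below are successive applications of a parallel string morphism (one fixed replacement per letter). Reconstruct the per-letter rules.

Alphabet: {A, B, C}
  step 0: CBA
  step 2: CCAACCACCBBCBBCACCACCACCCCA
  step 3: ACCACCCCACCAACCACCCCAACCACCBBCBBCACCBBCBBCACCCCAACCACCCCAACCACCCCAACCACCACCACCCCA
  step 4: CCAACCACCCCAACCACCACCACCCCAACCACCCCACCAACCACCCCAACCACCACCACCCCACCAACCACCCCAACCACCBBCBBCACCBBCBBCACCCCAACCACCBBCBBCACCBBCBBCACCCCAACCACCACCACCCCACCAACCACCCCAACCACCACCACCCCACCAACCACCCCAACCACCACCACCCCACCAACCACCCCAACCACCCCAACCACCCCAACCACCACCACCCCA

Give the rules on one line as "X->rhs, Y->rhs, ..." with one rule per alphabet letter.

A->CCA, B->BBC, C->ACC

  step 3 ⇒ step 4: ACCACCCCACCAACCACCCCAACCACCBBCBBCACCBBCBBCACCCCAACCACCCCAACCACCCCAACCACCACCACCCCA ⇒ CCA·ACC·ACC·CCA·ACC·ACC·ACC·ACC·CCA·ACC·ACC·CCA·CCA·ACC·ACC·CCA·ACC·ACC·ACC·ACC·CCA·CCA·ACC·ACC·CCA·ACC·ACC·BBC·BBC·ACC·BBC·BBC·ACC·CCA·ACC·ACC·BBC·BBC·ACC·BBC·BBC·ACC·CCA·ACC·ACC·ACC·ACC·CCA·CCA·ACC·ACC·CCA·ACC·ACC·ACC·ACC·CCA·CCA·ACC·ACC·CCA·ACC·ACC·ACC·ACC·CCA·CCA·ACC·ACC·CCA·ACC·ACC·CCA·ACC·ACC·CCA·ACC·ACC·ACC·ACC·CCA
    A ↦ CCA
    B ↦ BBC
    C ↦ ACC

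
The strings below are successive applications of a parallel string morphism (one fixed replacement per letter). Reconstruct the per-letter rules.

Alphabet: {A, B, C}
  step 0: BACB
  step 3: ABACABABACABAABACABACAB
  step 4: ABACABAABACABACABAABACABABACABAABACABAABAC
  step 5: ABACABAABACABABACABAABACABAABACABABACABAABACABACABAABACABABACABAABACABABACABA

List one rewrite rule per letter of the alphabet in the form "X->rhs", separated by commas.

  step 4 ⇒ step 5: ABACABAABACABACABAABACABABACABAABACABAABAC ⇒ AB·AC·AB·A·AB·AC·AB·AB·AC·AB·A·AB·AC·AB·A·AB·AC·AB·AB·AC·AB·A·AB·AC·AB·AC·AB·A·AB·AC·AB·AB·AC·AB·A·AB·AC·AB·AB·AC·AB·A
    A ↦ AB
    B ↦ AC
    C ↦ A

A->AB, B->AC, C->A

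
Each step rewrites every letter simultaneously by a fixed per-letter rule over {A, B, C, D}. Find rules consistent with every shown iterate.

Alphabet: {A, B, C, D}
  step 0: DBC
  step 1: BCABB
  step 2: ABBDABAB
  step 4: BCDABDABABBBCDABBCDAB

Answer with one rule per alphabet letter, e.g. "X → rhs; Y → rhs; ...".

A->D, B->AB, C->B, D->BC

  step 1 ⇒ step 2: BCABB ⇒ AB·B·D·AB·AB
    A ↦ D
    B ↦ AB
    C ↦ B
  step 0 ⇒ step 1: DBC ⇒ BC·AB·B
    D ↦ BC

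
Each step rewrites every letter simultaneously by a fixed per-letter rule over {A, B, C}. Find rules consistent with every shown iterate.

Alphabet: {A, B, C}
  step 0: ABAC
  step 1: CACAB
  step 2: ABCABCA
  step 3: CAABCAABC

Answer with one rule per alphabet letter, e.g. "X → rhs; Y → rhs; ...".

  step 2 ⇒ step 3: ABCABCA ⇒ C·A·AB·C·A·AB·C
    A ↦ C
    B ↦ A
    C ↦ AB

A->C, B->A, C->AB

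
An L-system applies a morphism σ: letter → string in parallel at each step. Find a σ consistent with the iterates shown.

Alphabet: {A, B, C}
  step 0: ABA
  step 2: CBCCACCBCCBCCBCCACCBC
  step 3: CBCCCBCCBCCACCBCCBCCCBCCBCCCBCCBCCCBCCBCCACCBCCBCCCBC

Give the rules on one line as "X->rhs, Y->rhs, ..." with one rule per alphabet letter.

A->CAC, B->C, C->CBC

  step 2 ⇒ step 3: CBCCACCBCCBCCBCCACCBC ⇒ CBC·C·CBC·CBC·CAC·CBC·CBC·C·CBC·CBC·C·CBC·CBC·C·CBC·CBC·CAC·CBC·CBC·C·CBC
    A ↦ CAC
    B ↦ C
    C ↦ CBC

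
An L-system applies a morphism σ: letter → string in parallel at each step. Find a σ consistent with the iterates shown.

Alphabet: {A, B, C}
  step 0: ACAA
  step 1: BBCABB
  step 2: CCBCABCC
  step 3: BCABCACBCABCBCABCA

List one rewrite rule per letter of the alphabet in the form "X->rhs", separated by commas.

  step 2 ⇒ step 3: CCBCABCC ⇒ BCA·BCA·C·BCA·B·C·BCA·BCA
    A ↦ B
    B ↦ C
    C ↦ BCA

A->B, B->C, C->BCA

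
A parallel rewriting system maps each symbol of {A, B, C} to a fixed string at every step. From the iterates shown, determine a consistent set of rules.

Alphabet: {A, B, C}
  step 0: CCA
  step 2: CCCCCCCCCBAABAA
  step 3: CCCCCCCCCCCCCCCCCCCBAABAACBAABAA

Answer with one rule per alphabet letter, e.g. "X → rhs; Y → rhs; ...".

  step 2 ⇒ step 3: CCCCCCCCCBAABAA ⇒ CC·CC·CC·CC·CC·CC·CC·CC·CC·C·BAA·BAA·C·BAA·BAA
    A ↦ BAA
    B ↦ C
    C ↦ CC

A->BAA, B->C, C->CC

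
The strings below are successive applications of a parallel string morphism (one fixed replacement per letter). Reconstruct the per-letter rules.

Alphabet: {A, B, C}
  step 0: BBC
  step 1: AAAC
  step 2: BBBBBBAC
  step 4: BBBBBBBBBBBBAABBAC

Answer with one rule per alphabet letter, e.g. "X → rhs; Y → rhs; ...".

  step 1 ⇒ step 2: AAAC ⇒ BB·BB·BB·AC
    A ↦ BB
    C ↦ AC
  step 0 ⇒ step 1: BBC ⇒ A·A·AC
    B ↦ A

A->BB, B->A, C->AC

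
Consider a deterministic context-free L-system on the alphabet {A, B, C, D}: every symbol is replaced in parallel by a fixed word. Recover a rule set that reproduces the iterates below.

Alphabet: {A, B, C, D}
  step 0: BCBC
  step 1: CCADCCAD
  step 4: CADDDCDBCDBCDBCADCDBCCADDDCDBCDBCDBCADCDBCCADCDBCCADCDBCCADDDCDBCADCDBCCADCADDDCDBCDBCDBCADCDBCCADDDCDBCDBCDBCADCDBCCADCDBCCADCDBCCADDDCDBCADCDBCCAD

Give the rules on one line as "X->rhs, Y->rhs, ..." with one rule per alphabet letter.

A->DD, B->C, C->CAD, D->CDB

  step 0 ⇒ step 1: BCBC ⇒ C·CAD·C·CAD
    B ↦ C
    C ↦ CAD
    A ↦ DD  (constrained at step 1)
    D ↦ CDB  (constrained at step 1)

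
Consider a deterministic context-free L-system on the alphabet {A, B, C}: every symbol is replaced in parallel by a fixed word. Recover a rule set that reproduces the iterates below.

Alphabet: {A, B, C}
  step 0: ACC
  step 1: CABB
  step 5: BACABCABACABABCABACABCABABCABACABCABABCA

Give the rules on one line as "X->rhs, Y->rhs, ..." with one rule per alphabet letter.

  step 0 ⇒ step 1: ACC ⇒ CA·B·B
    A ↦ CA
    C ↦ B
    B ↦ BA  (constrained at step 1)

A->CA, B->BA, C->B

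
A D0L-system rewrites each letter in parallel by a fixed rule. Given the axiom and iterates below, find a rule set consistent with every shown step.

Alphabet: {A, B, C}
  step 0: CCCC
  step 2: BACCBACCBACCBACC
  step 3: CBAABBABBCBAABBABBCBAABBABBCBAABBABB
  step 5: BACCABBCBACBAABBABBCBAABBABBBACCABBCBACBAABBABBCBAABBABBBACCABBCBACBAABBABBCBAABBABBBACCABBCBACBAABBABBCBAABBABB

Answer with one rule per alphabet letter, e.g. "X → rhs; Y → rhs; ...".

  step 2 ⇒ step 3: BACCBACCBACCBACC ⇒ C·BA·ABB·ABB·C·BA·ABB·ABB·C·BA·ABB·ABB·C·BA·ABB·ABB
    A ↦ BA
    B ↦ C
    C ↦ ABB

A->BA, B->C, C->ABB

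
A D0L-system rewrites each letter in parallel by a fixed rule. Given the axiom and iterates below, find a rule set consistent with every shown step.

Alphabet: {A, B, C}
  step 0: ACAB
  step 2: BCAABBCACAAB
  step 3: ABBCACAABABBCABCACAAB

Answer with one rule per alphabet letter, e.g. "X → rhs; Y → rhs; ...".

  step 2 ⇒ step 3: BCAABBCACAAB ⇒ AB·B·CA·CA·AB·AB·B·CA·B·CA·CA·AB
    A ↦ CA
    B ↦ AB
    C ↦ B

A->CA, B->AB, C->B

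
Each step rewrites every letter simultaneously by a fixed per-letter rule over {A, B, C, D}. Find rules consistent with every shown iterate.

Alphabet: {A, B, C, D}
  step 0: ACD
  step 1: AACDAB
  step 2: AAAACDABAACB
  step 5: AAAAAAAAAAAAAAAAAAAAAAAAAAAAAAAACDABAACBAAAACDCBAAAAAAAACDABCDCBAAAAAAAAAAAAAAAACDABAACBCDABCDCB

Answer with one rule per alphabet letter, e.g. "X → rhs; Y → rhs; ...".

  step 1 ⇒ step 2: AACDAB ⇒ AA·AA·CD·AB·AA·CB
    A ↦ AA
    B ↦ CB
    C ↦ CD
    D ↦ AB

A->AA, B->CB, C->CD, D->AB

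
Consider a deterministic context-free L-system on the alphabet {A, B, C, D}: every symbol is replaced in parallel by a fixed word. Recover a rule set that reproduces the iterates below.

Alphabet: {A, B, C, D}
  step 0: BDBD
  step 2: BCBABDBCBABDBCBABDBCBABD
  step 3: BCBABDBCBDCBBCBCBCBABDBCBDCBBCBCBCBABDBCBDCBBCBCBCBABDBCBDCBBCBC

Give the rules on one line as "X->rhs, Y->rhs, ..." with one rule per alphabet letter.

A->DCB, B->BCB, C->ABD, D->C

  step 2 ⇒ step 3: BCBABDBCBABDBCBABDBCBABD ⇒ BCB·ABD·BCB·DCB·BCB·C·BCB·ABD·BCB·DCB·BCB·C·BCB·ABD·BCB·DCB·BCB·C·BCB·ABD·BCB·DCB·BCB·C
    A ↦ DCB
    B ↦ BCB
    C ↦ ABD
    D ↦ C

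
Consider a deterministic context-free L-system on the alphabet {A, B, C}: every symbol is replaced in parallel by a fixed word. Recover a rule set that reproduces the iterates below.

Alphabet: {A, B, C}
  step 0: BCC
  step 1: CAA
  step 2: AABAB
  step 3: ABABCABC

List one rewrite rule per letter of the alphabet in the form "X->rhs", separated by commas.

  step 2 ⇒ step 3: AABAB ⇒ AB·AB·C·AB·C
    A ↦ AB
    B ↦ C
  step 0 ⇒ step 1: BCC ⇒ C·A·A
    C ↦ A

A->AB, B->C, C->A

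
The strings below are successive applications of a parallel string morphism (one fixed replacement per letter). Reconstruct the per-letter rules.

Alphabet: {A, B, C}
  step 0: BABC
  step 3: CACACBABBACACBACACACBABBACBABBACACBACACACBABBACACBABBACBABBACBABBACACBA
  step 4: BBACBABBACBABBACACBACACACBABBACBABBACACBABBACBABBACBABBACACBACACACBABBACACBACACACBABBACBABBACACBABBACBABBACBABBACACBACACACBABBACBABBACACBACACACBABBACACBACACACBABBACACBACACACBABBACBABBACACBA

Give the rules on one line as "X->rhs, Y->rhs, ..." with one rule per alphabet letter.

A->CBA, B->CA, C->BBA

  step 3 ⇒ step 4: CACACBABBACACBACACACBABBACBABBACACBACACACBABBACACBABBACBABBACBABBACACBA ⇒ BBA·CBA·BBA·CBA·BBA·CA·CBA·CA·CA·CBA·BBA·CBA·BBA·CA·CBA·BBA·CBA·BBA·CBA·BBA·CA·CBA·CA·CA·CBA·BBA·CA·CBA·CA·CA·CBA·BBA·CBA·BBA·CA·CBA·BBA·CBA·BBA·CBA·BBA·CA·CBA·CA·CA·CBA·BBA·CBA·BBA·CA·CBA·CA·CA·CBA·BBA·CA·CBA·CA·CA·CBA·BBA·CA·CBA·CA·CA·CBA·BBA·CBA·BBA·CA·CBA
    A ↦ CBA
    B ↦ CA
    C ↦ BBA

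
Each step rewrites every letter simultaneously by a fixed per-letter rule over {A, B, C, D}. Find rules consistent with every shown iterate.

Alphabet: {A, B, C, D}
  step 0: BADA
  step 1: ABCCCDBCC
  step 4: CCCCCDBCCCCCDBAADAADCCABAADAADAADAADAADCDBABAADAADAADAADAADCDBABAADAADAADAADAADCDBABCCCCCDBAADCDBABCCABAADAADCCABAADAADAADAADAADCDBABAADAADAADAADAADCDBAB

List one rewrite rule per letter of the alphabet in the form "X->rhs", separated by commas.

A->CC, B->AB, C->AAD, D->CDB

  step 0 ⇒ step 1: BADA ⇒ AB·CC·CDB·CC
    A ↦ CC
    B ↦ AB
    D ↦ CDB
    C ↦ AAD  (constrained at step 1)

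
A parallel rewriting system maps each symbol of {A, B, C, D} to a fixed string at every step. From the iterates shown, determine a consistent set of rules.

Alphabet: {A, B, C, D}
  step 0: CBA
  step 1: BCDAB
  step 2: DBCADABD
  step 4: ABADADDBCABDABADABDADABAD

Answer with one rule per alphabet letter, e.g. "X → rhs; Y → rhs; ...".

  step 1 ⇒ step 2: BCDAB ⇒ D·BC·AD·AB·D
    A ↦ AB
    B ↦ D
    C ↦ BC
    D ↦ AD

A->AB, B->D, C->BC, D->AD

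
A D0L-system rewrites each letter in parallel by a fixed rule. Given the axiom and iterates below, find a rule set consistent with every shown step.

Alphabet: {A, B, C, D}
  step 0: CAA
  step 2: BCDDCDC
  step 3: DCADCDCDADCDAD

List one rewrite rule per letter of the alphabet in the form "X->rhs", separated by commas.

  step 2 ⇒ step 3: BCDDCDC ⇒ DC·AD·CD·CD·AD·CD·AD
    B ↦ DC
    C ↦ AD
    D ↦ CD
    A ↦ B  (constrained at step 0)

A->B, B->DC, C->AD, D->CD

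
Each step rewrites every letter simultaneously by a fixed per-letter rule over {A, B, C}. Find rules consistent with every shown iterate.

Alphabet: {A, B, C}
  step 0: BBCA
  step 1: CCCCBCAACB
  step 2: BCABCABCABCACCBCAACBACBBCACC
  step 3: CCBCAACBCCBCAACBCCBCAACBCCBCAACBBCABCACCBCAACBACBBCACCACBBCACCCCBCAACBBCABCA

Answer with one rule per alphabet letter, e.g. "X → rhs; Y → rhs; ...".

A->ACB, B->CC, C->BCA

  step 2 ⇒ step 3: BCABCABCABCACCBCAACBACBBCACC ⇒ CC·BCA·ACB·CC·BCA·ACB·CC·BCA·ACB·CC·BCA·ACB·BCA·BCA·CC·BCA·ACB·ACB·BCA·CC·ACB·BCA·CC·CC·BCA·ACB·BCA·BCA
    A ↦ ACB
    B ↦ CC
    C ↦ BCA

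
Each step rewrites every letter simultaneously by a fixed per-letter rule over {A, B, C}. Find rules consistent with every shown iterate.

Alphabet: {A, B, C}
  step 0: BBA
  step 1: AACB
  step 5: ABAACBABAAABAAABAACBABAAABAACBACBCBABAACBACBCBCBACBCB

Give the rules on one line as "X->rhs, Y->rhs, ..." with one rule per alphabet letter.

  step 0 ⇒ step 1: BBA ⇒ A·A·CB
    A ↦ CB
    B ↦ A
    C ↦ ABA  (constrained at step 1)

A->CB, B->A, C->ABA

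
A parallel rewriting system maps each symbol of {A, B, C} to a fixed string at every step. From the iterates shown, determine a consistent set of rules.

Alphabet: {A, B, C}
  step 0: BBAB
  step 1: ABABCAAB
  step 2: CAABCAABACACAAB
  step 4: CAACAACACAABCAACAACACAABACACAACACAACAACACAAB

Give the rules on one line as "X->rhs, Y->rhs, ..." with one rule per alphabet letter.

  step 1 ⇒ step 2: ABABCAAB ⇒ CA·AB·CA·AB·A·CA·CA·AB
    A ↦ CA
    B ↦ AB
    C ↦ A

A->CA, B->AB, C->A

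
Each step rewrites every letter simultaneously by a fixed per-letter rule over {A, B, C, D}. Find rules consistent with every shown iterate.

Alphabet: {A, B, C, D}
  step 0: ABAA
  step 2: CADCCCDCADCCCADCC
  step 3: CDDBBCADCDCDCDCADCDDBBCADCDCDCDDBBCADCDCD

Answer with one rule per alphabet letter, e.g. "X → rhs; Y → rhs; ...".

A->DBB, B->C, C->CD, D->CAD

  step 2 ⇒ step 3: CADCCCDCADCCCADCC ⇒ CD·DBB·CAD·CD·CD·CD·CAD·CD·DBB·CAD·CD·CD·CD·DBB·CAD·CD·CD
    A ↦ DBB
    C ↦ CD
    D ↦ CAD
    B ↦ C  (constrained at step 0)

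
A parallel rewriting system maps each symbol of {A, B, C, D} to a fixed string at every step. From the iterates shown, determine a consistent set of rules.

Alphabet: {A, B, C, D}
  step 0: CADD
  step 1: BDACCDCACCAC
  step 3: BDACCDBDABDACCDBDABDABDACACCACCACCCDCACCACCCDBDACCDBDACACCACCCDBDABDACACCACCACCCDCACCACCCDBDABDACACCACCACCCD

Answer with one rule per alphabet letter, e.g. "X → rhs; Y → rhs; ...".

  step 0 ⇒ step 1: CADD ⇒ BDA·CCD·CAC·CAC
    A ↦ CCD
    C ↦ BDA
    D ↦ CAC
    B ↦ CAC  (constrained at step 1)

A->CCD, B->CAC, C->BDA, D->CAC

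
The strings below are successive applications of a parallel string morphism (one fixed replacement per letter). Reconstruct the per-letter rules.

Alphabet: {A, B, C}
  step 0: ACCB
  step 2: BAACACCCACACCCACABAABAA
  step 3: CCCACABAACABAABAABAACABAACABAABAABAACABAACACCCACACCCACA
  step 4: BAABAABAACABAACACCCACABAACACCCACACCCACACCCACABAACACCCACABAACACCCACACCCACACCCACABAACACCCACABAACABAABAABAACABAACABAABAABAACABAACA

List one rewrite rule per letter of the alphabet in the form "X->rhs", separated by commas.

  step 3 ⇒ step 4: CCCACABAACABAABAABAACABAACABAABAABAACABAACACCCACACCCACA ⇒ BAA·BAA·BAA·CA·BAA·CA·CC·CA·CA·BAA·CA·CC·CA·CA·CC·CA·CA·CC·CA·CA·BAA·CA·CC·CA·CA·BAA·CA·CC·CA·CA·CC·CA·CA·CC·CA·CA·BAA·CA·CC·CA·CA·BAA·CA·BAA·BAA·BAA·CA·BAA·CA·BAA·BAA·BAA·CA·BAA·CA
    A ↦ CA
    B ↦ CC
    C ↦ BAA

A->CA, B->CC, C->BAA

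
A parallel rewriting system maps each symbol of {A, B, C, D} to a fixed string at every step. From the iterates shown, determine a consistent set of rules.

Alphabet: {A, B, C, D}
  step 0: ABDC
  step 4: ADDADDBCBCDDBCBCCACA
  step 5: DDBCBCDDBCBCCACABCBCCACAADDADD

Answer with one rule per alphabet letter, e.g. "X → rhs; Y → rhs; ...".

  step 4 ⇒ step 5: ADDADDBCBCDDBCBCCACA ⇒ DD·BC·BC·DD·BC·BC·C·A·C·A·BC·BC·C·A·C·A·A·DD·A·DD
    A ↦ DD
    B ↦ C
    C ↦ A
    D ↦ BC

A->DD, B->C, C->A, D->BC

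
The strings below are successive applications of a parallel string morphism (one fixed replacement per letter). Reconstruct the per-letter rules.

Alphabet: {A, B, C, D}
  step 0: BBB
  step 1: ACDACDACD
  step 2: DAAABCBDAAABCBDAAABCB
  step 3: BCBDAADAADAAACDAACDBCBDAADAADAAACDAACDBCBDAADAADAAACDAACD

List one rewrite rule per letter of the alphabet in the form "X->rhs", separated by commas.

A->DAA, B->ACD, C->A, D->BCB

  step 2 ⇒ step 3: DAAABCBDAAABCBDAAABCB ⇒ BCB·DAA·DAA·DAA·ACD·A·ACD·BCB·DAA·DAA·DAA·ACD·A·ACD·BCB·DAA·DAA·DAA·ACD·A·ACD
    A ↦ DAA
    B ↦ ACD
    C ↦ A
    D ↦ BCB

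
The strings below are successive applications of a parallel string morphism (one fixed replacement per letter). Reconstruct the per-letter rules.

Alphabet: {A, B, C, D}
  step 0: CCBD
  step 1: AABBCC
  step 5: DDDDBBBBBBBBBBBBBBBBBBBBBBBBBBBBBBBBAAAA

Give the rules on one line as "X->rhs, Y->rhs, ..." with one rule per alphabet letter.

  step 0 ⇒ step 1: CCBD ⇒ A·A·BB·CC
    B ↦ BB
    C ↦ A
    D ↦ CC
    A ↦ D  (constrained at step 1)

A->D, B->BB, C->A, D->CC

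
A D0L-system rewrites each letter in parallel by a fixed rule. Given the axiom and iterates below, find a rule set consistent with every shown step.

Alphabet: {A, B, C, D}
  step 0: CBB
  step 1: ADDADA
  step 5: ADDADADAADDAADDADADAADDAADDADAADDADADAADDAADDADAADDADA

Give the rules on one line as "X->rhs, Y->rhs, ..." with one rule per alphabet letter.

A->B, B->DA, C->AD, D->CB

  step 0 ⇒ step 1: CBB ⇒ AD·DA·DA
    B ↦ DA
    C ↦ AD
    A ↦ B  (constrained at step 1)
    D ↦ CB  (constrained at step 1)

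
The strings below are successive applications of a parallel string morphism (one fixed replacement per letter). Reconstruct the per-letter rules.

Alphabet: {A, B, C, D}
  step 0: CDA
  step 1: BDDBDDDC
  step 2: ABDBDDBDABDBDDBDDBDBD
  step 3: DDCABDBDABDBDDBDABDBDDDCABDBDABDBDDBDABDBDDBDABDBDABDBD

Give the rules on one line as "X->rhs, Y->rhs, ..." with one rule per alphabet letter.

  step 2 ⇒ step 3: ABDBDDBDABDBDDBDDBDBD ⇒ DDC·AB·DBD·AB·DBD·DBD·AB·DBD·DDC·AB·DBD·AB·DBD·DBD·AB·DBD·DBD·AB·DBD·AB·DBD
    A ↦ DDC
    B ↦ AB
    D ↦ DBD
  step 0 ⇒ step 1: CDA ⇒ BD·DBD·DDC
    C ↦ BD

A->DDC, B->AB, C->BD, D->DBD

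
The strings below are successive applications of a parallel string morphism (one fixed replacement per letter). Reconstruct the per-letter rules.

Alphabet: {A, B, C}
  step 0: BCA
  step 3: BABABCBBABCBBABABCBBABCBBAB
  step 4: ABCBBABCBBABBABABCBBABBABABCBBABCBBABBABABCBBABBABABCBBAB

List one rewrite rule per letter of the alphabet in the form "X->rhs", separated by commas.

  step 3 ⇒ step 4: BABABCBBABCBBABABCBBABCBBAB ⇒ AB·CBB·AB·CBB·AB·B·AB·AB·CBB·AB·B·AB·AB·CBB·AB·CBB·AB·B·AB·AB·CBB·AB·B·AB·AB·CBB·AB
    A ↦ CBB
    B ↦ AB
    C ↦ B

A->CBB, B->AB, C->B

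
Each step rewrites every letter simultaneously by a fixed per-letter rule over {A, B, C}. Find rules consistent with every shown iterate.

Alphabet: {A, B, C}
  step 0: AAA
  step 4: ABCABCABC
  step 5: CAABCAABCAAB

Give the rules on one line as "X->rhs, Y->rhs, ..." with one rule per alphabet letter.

  step 4 ⇒ step 5: ABCABCABC ⇒ C·A·AB·C·A·AB·C·A·AB
    A ↦ C
    B ↦ A
    C ↦ AB

A->C, B->A, C->AB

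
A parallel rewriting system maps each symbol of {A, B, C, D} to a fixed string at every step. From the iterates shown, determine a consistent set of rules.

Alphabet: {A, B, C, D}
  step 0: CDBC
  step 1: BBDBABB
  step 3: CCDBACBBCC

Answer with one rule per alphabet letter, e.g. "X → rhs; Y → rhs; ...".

  step 0 ⇒ step 1: CDBC ⇒ BB·DB·A·BB
    B ↦ A
    C ↦ BB
    D ↦ DB
    A ↦ C  (constrained at step 1)

A->C, B->A, C->BB, D->DB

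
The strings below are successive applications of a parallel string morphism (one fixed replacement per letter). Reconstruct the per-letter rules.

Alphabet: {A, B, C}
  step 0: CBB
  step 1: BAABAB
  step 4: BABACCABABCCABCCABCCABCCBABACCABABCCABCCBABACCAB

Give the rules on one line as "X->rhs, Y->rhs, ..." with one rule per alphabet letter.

A->CC, B->AB, C->BA

  step 0 ⇒ step 1: CBB ⇒ BA·AB·AB
    B ↦ AB
    C ↦ BA
    A ↦ CC  (constrained at step 1)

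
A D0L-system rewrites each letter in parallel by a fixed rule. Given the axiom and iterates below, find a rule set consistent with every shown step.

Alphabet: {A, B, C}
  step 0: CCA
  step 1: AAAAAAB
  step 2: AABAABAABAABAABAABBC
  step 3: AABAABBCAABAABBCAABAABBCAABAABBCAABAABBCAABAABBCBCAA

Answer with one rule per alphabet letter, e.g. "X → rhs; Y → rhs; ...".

A->AAB, B->BC, C->AA

  step 2 ⇒ step 3: AABAABAABAABAABAABBC ⇒ AAB·AAB·BC·AAB·AAB·BC·AAB·AAB·BC·AAB·AAB·BC·AAB·AAB·BC·AAB·AAB·BC·BC·AA
    A ↦ AAB
    B ↦ BC
    C ↦ AA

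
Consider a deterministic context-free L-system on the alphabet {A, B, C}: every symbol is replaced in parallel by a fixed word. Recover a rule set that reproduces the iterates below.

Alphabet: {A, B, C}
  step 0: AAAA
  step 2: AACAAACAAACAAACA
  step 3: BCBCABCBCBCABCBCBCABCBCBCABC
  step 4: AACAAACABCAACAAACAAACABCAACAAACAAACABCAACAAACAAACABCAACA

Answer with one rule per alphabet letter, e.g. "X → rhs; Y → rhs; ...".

A->BC, B->AAC, C->A

  step 3 ⇒ step 4: BCBCABCBCBCABCBCBCABCBCBCABC ⇒ AAC·A·AAC·A·BC·AAC·A·AAC·A·AAC·A·BC·AAC·A·AAC·A·AAC·A·BC·AAC·A·AAC·A·AAC·A·BC·AAC·A
    A ↦ BC
    B ↦ AAC
    C ↦ A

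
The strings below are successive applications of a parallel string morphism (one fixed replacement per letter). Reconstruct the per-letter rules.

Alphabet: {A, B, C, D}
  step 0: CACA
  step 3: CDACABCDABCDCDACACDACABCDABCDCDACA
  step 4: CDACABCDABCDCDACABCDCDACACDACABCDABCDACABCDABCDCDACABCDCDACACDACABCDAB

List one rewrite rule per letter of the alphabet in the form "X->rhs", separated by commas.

  step 3 ⇒ step 4: CDACABCDABCDCDACACDACABCDABCDCDACA ⇒ CDA·CA·B·CDA·B·CD·CDA·CA·B·CD·CDA·CA·CDA·CA·B·CDA·B·CDA·CA·B·CDA·B·CD·CDA·CA·B·CD·CDA·CA·CDA·CA·B·CDA·B
    A ↦ B
    B ↦ CD
    C ↦ CDA
    D ↦ CA

A->B, B->CD, C->CDA, D->CA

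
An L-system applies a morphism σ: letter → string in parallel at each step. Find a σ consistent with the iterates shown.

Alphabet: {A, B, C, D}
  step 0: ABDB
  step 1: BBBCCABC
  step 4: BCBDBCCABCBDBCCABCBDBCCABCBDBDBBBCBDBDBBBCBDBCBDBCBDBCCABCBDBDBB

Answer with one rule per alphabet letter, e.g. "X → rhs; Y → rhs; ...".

A->BB, B->BC, C->BD, D->CA

  step 0 ⇒ step 1: ABDB ⇒ BB·BC·CA·BC
    A ↦ BB
    B ↦ BC
    D ↦ CA
    C ↦ BD  (constrained at step 1)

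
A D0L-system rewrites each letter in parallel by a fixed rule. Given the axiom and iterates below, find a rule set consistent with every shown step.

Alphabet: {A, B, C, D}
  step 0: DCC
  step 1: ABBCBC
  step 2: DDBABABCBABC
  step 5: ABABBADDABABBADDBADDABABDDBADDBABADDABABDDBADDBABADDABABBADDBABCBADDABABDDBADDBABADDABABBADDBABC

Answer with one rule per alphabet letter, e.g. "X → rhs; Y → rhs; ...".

A->DD, B->BA, C->BC, D->AB

  step 1 ⇒ step 2: ABBCBC ⇒ DD·BA·BA·BC·BA·BC
    A ↦ DD
    B ↦ BA
    C ↦ BC
  step 0 ⇒ step 1: DCC ⇒ AB·BC·BC
    D ↦ AB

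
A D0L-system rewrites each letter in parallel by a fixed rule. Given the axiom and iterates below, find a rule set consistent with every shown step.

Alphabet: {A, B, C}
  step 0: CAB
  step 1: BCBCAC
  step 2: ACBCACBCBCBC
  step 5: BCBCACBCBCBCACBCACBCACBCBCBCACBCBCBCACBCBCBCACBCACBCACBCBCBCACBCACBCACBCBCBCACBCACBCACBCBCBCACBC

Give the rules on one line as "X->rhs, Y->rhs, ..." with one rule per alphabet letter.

  step 1 ⇒ step 2: BCBCAC ⇒ AC·BC·AC·BC·BC·BC
    A ↦ BC
    B ↦ AC
    C ↦ BC

A->BC, B->AC, C->BC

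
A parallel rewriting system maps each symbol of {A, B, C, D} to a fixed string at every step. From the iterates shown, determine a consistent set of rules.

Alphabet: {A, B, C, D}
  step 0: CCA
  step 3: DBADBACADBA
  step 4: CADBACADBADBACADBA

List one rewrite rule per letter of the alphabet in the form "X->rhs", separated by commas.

  step 3 ⇒ step 4: DBADBACADBA ⇒ CA·D·BA·CA·D·BA·D·BA·CA·D·BA
    A ↦ BA
    B ↦ D
    C ↦ D
    D ↦ CA

A->BA, B->D, C->D, D->CA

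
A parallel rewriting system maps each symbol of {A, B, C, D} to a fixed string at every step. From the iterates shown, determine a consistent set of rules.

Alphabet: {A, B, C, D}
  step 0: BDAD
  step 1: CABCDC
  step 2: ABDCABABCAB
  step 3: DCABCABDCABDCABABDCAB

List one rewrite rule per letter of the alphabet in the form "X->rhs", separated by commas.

A->D, B->CAB, C->AB, D->C

  step 2 ⇒ step 3: ABDCABABCAB ⇒ D·CAB·C·AB·D·CAB·D·CAB·AB·D·CAB
    A ↦ D
    B ↦ CAB
    C ↦ AB
    D ↦ C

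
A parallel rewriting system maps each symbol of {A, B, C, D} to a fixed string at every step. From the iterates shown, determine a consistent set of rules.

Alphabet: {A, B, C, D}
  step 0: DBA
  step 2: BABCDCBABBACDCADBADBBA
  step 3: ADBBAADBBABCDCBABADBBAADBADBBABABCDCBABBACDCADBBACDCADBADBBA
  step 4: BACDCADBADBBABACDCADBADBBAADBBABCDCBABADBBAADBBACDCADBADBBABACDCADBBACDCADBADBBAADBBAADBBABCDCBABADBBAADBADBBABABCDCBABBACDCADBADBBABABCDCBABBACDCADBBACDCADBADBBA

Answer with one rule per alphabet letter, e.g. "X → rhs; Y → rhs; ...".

  step 3 ⇒ step 4: ADBBAADBBABCDCBABADBBAADBADBBABABCDCBABBACDCADBBACDCADBADBBA ⇒ BA·CDC·ADB·ADB·BA·BA·CDC·ADB·ADB·BA·ADB·BAB·CDC·BAB·ADB·BA·ADB·BA·CDC·ADB·ADB·BA·BA·CDC·ADB·BA·CDC·ADB·ADB·BA·ADB·BA·ADB·BAB·CDC·BAB·ADB·BA·ADB·ADB·BA·BAB·CDC·BAB·BA·CDC·ADB·ADB·BA·BAB·CDC·BAB·BA·CDC·ADB·BA·CDC·ADB·ADB·BA
    A ↦ BA
    B ↦ ADB
    C ↦ BAB
    D ↦ CDC

A->BA, B->ADB, C->BAB, D->CDC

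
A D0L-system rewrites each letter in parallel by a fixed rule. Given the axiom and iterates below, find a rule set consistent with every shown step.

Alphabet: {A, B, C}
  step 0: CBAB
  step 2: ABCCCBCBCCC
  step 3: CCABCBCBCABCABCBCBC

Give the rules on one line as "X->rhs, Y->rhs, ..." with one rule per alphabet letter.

A->CC, B->A, C->BC

  step 2 ⇒ step 3: ABCCCBCBCCC ⇒ CC·A·BC·BC·BC·A·BC·A·BC·BC·BC
    A ↦ CC
    B ↦ A
    C ↦ BC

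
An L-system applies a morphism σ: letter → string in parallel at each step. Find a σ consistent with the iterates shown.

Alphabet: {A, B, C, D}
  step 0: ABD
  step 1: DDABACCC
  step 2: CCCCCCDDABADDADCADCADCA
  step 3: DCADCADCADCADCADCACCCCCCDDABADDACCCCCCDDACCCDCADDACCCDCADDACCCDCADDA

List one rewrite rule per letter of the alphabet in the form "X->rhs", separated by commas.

A->DDA, B->BA, C->DCA, D->CCC

  step 2 ⇒ step 3: CCCCCCDDABADDADCADCADCA ⇒ DCA·DCA·DCA·DCA·DCA·DCA·CCC·CCC·DDA·BA·DDA·CCC·CCC·DDA·CCC·DCA·DDA·CCC·DCA·DDA·CCC·DCA·DDA
    A ↦ DDA
    B ↦ BA
    C ↦ DCA
    D ↦ CCC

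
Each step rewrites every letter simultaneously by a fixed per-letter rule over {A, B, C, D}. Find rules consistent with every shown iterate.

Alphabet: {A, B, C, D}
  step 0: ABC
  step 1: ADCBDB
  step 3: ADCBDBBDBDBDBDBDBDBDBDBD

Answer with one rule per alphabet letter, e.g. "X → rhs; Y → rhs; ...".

A->ADC, B->BD, C->B, D->BD

  step 0 ⇒ step 1: ABC ⇒ ADC·BD·B
    A ↦ ADC
    B ↦ BD
    C ↦ B
    D ↦ BD  (constrained at step 1)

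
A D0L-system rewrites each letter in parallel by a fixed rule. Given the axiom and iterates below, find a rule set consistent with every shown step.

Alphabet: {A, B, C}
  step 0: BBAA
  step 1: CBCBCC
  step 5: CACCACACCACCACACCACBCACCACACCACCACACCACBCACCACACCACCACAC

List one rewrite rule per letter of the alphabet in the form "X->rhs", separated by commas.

A->C, B->CB, C->CA

  step 0 ⇒ step 1: BBAA ⇒ CB·CB·C·C
    A ↦ C
    B ↦ CB
    C ↦ CA  (constrained at step 1)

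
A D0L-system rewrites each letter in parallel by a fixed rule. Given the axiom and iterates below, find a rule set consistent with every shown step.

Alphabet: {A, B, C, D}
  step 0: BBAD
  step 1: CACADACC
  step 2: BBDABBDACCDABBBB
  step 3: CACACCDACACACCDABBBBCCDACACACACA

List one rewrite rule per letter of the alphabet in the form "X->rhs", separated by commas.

  step 2 ⇒ step 3: BBDABBDACCDABBBB ⇒ CA·CA·CC·DA·CA·CA·CC·DA·BB·BB·CC·DA·CA·CA·CA·CA
    A ↦ DA
    B ↦ CA
    C ↦ BB
    D ↦ CC

A->DA, B->CA, C->BB, D->CC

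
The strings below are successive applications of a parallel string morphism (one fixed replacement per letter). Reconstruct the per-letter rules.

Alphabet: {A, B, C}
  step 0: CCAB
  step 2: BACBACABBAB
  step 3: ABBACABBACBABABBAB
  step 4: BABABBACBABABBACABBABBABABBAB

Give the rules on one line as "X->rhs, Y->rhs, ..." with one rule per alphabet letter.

A->B, B->AB, C->AC

  step 3 ⇒ step 4: ABBACABBACBABABBAB ⇒ B·AB·AB·B·AC·B·AB·AB·B·AC·AB·B·AB·B·AB·AB·B·AB
    A ↦ B
    B ↦ AB
    C ↦ AC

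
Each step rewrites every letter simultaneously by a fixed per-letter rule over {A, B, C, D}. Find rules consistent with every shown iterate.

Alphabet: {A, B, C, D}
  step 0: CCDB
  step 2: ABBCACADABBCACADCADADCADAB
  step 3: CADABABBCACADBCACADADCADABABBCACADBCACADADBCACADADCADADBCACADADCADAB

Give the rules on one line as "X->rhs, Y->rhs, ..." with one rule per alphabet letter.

A->CAD, B->AB, C->BCA, D->AD

  step 2 ⇒ step 3: ABBCACADABBCACADCADADCADAB ⇒ CAD·AB·AB·BCA·CAD·BCA·CAD·AD·CAD·AB·AB·BCA·CAD·BCA·CAD·AD·BCA·CAD·AD·CAD·AD·BCA·CAD·AD·CAD·AB
    A ↦ CAD
    B ↦ AB
    C ↦ BCA
    D ↦ AD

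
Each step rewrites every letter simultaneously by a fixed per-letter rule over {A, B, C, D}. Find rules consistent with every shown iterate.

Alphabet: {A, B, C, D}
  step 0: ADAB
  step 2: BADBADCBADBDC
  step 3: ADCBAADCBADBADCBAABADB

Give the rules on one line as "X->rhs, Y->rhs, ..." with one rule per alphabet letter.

A->DC, B->A, C->DB, D->BA

  step 2 ⇒ step 3: BADBADCBADBDC ⇒ A·DC·BA·A·DC·BA·DB·A·DC·BA·A·BA·DB
    A ↦ DC
    B ↦ A
    C ↦ DB
    D ↦ BA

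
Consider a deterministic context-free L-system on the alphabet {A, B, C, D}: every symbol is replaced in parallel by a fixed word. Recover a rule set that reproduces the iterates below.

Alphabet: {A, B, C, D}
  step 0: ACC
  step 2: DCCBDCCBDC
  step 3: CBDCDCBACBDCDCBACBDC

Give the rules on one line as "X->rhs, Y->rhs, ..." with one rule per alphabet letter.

  step 2 ⇒ step 3: DCCBDCCBDC ⇒ CB·DC·DC·BA·CB·DC·DC·BA·CB·DC
    B ↦ BA
    C ↦ DC
    D ↦ CB
    A ↦ C  (constrained at step 0)

A->C, B->BA, C->DC, D->CB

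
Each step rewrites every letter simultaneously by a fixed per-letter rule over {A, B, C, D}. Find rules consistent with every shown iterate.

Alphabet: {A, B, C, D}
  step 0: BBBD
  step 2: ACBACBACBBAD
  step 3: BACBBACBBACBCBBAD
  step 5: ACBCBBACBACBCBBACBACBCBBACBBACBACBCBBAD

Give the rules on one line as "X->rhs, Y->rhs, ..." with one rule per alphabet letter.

  step 2 ⇒ step 3: ACBACBACBBAD ⇒ B·A·CB·B·A·CB·B·A·CB·CB·B·AD
    A ↦ B
    B ↦ CB
    C ↦ A
    D ↦ AD

A->B, B->CB, C->A, D->AD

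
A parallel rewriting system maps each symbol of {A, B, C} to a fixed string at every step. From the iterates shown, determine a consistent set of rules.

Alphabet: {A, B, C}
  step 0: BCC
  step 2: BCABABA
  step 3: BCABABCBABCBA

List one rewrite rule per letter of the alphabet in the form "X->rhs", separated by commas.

A->BA, B->BC, C->A

  step 2 ⇒ step 3: BCABABA ⇒ BC·A·BA·BC·BA·BC·BA
    A ↦ BA
    B ↦ BC
    C ↦ A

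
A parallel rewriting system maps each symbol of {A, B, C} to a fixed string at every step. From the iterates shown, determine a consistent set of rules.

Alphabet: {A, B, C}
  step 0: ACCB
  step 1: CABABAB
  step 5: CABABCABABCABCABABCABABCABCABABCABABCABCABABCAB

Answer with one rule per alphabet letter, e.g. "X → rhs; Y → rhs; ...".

A->C, B->AB, C->AB

  step 0 ⇒ step 1: ACCB ⇒ C·AB·AB·AB
    A ↦ C
    B ↦ AB
    C ↦ AB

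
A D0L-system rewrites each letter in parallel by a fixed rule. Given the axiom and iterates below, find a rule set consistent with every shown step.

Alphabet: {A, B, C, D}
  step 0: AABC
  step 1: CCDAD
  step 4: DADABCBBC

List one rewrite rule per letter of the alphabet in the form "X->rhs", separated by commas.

A->C, B->DA, C->D, D->B

  step 0 ⇒ step 1: AABC ⇒ C·C·DA·D
    A ↦ C
    B ↦ DA
    C ↦ D
    D ↦ B  (constrained at step 1)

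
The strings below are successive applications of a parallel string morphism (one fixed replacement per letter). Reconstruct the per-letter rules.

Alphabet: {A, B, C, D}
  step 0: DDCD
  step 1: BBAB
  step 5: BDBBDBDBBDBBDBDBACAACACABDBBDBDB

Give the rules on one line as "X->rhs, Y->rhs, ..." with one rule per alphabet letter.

  step 0 ⇒ step 1: DDCD ⇒ B·B·A·B
    C ↦ A
    D ↦ B
    A ↦ AC  (constrained at step 1)
    B ↦ BD  (constrained at step 1)

A->AC, B->BD, C->A, D->B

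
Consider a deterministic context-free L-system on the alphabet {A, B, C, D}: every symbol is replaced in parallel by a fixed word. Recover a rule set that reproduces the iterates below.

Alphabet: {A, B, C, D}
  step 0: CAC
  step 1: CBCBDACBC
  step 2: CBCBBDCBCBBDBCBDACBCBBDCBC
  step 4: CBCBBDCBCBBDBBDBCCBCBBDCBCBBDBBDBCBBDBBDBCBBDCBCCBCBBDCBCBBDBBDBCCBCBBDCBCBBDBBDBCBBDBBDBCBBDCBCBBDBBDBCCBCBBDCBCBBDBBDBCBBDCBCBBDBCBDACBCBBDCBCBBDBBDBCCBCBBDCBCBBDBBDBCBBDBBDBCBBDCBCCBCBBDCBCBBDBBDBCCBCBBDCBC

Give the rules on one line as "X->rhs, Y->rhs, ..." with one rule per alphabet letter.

  step 1 ⇒ step 2: CBCBDACBC ⇒ CBC·BBD·CBC·BBD·BC·BDA·CBC·BBD·CBC
    A ↦ BDA
    B ↦ BBD
    C ↦ CBC
    D ↦ BC

A->BDA, B->BBD, C->CBC, D->BC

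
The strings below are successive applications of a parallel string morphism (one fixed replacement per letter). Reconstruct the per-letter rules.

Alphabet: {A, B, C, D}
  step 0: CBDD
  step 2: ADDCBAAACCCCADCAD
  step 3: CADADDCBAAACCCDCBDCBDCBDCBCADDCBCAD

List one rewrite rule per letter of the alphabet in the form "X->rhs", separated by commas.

  step 2 ⇒ step 3: ADDCBAAACCCCADCAD ⇒ C·AD·AD·DCB·AAA·C·C·C·DCB·DCB·DCB·DCB·C·AD·DCB·C·AD
    A ↦ C
    B ↦ AAA
    C ↦ DCB
    D ↦ AD

A->C, B->AAA, C->DCB, D->AD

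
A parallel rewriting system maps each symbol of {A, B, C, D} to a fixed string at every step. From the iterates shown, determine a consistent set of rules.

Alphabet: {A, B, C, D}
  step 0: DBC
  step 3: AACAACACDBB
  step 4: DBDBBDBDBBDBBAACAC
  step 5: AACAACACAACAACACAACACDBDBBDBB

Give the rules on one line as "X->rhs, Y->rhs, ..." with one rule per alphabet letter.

A->DB, B->AC, C->B, D->A

  step 4 ⇒ step 5: DBDBBDBDBBDBBAACAC ⇒ A·AC·A·AC·AC·A·AC·A·AC·AC·A·AC·AC·DB·DB·B·DB·B
    A ↦ DB
    B ↦ AC
    C ↦ B
    D ↦ A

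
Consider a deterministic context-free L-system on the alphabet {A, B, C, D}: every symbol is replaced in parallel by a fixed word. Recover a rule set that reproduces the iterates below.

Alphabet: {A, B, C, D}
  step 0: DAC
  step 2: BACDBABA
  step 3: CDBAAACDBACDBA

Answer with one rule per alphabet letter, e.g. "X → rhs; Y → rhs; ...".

A->BA, B->CD, C->A, D->A

  step 2 ⇒ step 3: BACDBABA ⇒ CD·BA·A·A·CD·BA·CD·BA
    A ↦ BA
    B ↦ CD
    C ↦ A
    D ↦ A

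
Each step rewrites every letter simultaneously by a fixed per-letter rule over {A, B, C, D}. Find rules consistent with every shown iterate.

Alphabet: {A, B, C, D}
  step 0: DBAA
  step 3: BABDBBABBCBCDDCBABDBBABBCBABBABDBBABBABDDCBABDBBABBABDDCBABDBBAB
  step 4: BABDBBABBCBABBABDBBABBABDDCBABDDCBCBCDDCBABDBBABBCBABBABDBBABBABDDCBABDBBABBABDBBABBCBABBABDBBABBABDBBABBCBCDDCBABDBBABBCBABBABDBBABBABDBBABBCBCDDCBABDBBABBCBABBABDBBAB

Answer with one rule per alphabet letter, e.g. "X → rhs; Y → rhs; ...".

  step 3 ⇒ step 4: BABDBBABBCBCDDCBABDBBABBCBABBABDBBABBABDDCBABDBBABBABDDCBABDBBAB ⇒ BAB·DB·BAB·BC·BAB·BAB·DB·BAB·BAB·DDC·BAB·DDC·BC·BC·DDC·BAB·DB·BAB·BC·BAB·BAB·DB·BAB·BAB·DDC·BAB·DB·BAB·BAB·DB·BAB·BC·BAB·BAB·DB·BAB·BAB·DB·BAB·BC·BC·DDC·BAB·DB·BAB·BC·BAB·BAB·DB·BAB·BAB·DB·BAB·BC·BC·DDC·BAB·DB·BAB·BC·BAB·BAB·DB·BAB
    A ↦ DB
    B ↦ BAB
    C ↦ DDC
    D ↦ BC

A->DB, B->BAB, C->DDC, D->BC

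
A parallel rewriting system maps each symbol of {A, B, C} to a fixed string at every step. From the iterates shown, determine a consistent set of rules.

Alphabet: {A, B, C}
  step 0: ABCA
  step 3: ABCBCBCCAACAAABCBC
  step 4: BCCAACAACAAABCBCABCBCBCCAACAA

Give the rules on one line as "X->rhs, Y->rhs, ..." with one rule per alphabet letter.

  step 3 ⇒ step 4: ABCBCBCCAACAAABCBC ⇒ BC·CA·A·CA·A·CA·A·A·BC·BC·A·BC·BC·BC·CA·A·CA·A
    A ↦ BC
    B ↦ CA
    C ↦ A

A->BC, B->CA, C->A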